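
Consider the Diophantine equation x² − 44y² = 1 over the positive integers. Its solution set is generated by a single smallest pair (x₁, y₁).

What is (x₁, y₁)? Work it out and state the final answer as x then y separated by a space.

199 30

d=44: √d = [6; 1,1,1,2,1,1,1,12] (ℓ=8, even), read p_7/q_7
step 0: (6, 1)  from 6·(1,0) + (0,1)
step 1: (7, 1)  from 1·(6,1) + (1,0)
step 2: (13, 2)  from 1·(7,1) + (6,1)
step 3: (20, 3)  from 1·(13,2) + (7,1)
step 4: (53, 8)  from 2·(20,3) + (13,2)
step 5: (73, 11)  from 1·(53,8) + (20,3)
step 6: (126, 19)  from 1·(73,11) + (53,8)
step 7: (199, 30)  from 1·(126,19) + (73,11)
fundamental: x₁=199, y₁=30  (since 39601 − 44·900 = 1)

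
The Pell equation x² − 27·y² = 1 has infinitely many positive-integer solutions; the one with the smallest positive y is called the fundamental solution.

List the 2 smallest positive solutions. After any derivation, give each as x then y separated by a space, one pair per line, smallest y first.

[5; 5,10] for √27; ℓ=2 ⇒ convergent index 1
k=0  a_k=5  p_k/q_k = 5/1
k=1  a_k=5  p_k/q_k = 26/5
→ (26, 5).  Check: 26²=676, 27·5²=675, difference 1.
(26+5√27)^2 = 1351 + 260√27

26 5
1351 260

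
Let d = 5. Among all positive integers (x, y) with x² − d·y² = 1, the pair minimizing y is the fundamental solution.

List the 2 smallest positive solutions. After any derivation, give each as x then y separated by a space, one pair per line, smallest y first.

9 4
161 72

√5 = [2; 4, …], period ℓ=1 (odd) → k=1
i=0: a=2 ⇒ p=2, q=1
i=1: a=4 ⇒ p=9, q=4
fundamental: x₁=9, y₁=4  (since 81 − 5·16 = 1)
n=2: (9,4)∘(9,4) = (9·9+5·4·4, 9·4+4·9) = (161,72)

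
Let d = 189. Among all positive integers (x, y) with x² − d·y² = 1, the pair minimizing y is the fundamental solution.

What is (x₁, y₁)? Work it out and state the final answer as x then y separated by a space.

[13; 1,2,1,26] for √189; ℓ=4 ⇒ convergent index 3
a_0=13:  p_0=13·1+0=13,  q_0=13·0+1=1
…
a_2=2:  p_2=2·14+13=41,  q_2=2·1+1=3
a_3=1:  p_3=1·41+14=55,  q_3=1·3+1=4
fundamental: x₁=55, y₁=4  (since 3025 − 189·16 = 1)

55 4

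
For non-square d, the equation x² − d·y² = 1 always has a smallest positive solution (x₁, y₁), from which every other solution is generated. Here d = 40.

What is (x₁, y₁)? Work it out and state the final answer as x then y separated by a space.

[6; 3,12] for √40; ℓ=2 ⇒ convergent index 1
a_0=6:  p_0=6·1+0=6,  q_0=6·0+1=1
a_1=3:  p_1=3·6+1=19,  q_1=3·1+0=3
fundamental: x₁=19, y₁=3  (since 361 − 40·9 = 1)

19 3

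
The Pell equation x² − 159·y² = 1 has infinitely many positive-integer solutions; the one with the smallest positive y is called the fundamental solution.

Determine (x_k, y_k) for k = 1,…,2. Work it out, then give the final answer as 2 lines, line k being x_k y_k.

d=159: √d = [12; 1,1,1,1,3,1,1,1,1,24] (ℓ=10, even), read p_9/q_9
i=0: a=12 ⇒ p=12, q=1
…
i=3: a=1 ⇒ p=38, q=3
i=4: a=1 ⇒ p=63, q=5
…
i=7: a=1 ⇒ p=517, q=41
i=8: a=1 ⇒ p=807, q=64
i=9: a=1 ⇒ p=1324, q=105
(x₁, y₁) = (1324, 105);  1324² − 159·105² = 1 ✓
n=2: (1324,105)∘(1324,105) = (1324·1324+159·105·105, 1324·105+105·1324) = (3505951,278040)

1324 105
3505951 278040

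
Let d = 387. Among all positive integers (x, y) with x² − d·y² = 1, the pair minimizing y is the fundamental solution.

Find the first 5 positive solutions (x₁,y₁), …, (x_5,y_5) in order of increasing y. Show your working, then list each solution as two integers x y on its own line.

3482 177
24248647 1232628
168867574226 8584021215
1175993762661217 59779122508632
8189620394305140962 416301800566092033

[19; 1,2,19,2,1,38] for √387; ℓ=6 ⇒ convergent index 5
step 0: (19, 1)  from 19·(1,0) + (0,1)
…
step 2: (59, 3)  from 2·(20,1) + (19,1)
step 3: (1141, 58)  from 19·(59,3) + (20,1)
step 4: (2341, 119)  from 2·(1141,58) + (59,3)
step 5: (3482, 177)  from 1·(2341,119) + (1141,58)
fundamental: x₁=3482, y₁=177  (since 12124324 − 387·31329 = 1)
(3482+177√387)^2 = 24248647 + 1232628√387
(3482+177√387)^3 = 168867574226 + 8584021215√387
(3482+177√387)^4 = 1175993762661217 + 59779122508632√387
(3482+177√387)^5 = 8189620394305140962 + 416301800566092033√387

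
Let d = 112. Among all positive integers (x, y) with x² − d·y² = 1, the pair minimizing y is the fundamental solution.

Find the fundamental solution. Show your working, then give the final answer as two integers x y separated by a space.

127 12

d=112: √d = [10; 1,1,2,1,1,20] (ℓ=6, even), read p_5/q_5
a_0=10:  p_0=10·1+0=10,  q_0=10·0+1=1
a_1=1:  p_1=1·10+1=11,  q_1=1·1+0=1
a_2=1:  p_2=1·11+10=21,  q_2=1·1+1=2
a_3=2:  p_3=2·21+11=53,  q_3=2·2+1=5
a_4=1:  p_4=1·53+21=74,  q_4=1·5+2=7
a_5=1:  p_5=1·74+53=127,  q_5=1·7+5=12
→ (127, 12).  Check: 127²=16129, 112·12²=16128, difference 1.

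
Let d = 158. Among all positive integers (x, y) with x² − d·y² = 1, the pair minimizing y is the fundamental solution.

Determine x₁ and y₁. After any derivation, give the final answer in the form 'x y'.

7743 616

√158 → a₀=12, period (1,1,3,12,3,1,1,24); ℓ=8 even so k=7
a_0=12:  p_0=12·1+0=12,  q_0=12·0+1=1
a_1=1:  p_1=1·12+1=13,  q_1=1·1+0=1
…
a_3=3:  p_3=3·25+13=88,  q_3=3·2+1=7
…
a_6=1:  p_6=1·3331+1081=4412,  q_6=1·265+86=351
a_7=1:  p_7=1·4412+3331=7743,  q_7=1·351+265=616
(x₁, y₁) = (7743, 616);  7743² − 158·616² = 1 ✓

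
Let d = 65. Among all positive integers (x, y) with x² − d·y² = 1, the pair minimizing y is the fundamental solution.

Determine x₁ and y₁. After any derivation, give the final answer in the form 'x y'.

129 16

[8; 16] for √65; ℓ=1 ⇒ convergent index 1
step 0: (8, 1)  from 8·(1,0) + (0,1)
step 1: (129, 16)  from 16·(8,1) + (1,0)
fundamental: x₁=129, y₁=16  (since 16641 − 65·256 = 1)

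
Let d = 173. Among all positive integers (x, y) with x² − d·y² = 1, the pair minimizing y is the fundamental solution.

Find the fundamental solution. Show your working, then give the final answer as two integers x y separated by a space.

2499849 190060

[13; 6,1,1,6,26] for √173; ℓ=5 ⇒ convergent index 9
i=0: a=13 ⇒ p=13, q=1
…
i=2: a=1 ⇒ p=92, q=7
i=3: a=1 ⇒ p=171, q=13
…
i=5: a=26 ⇒ p=29239, q=2223
i=6: a=6 ⇒ p=176552, q=13423
…
i=8: a=1 ⇒ p=382343, q=29069
i=9: a=6 ⇒ p=2499849, q=190060
(x₁, y₁) = (2499849, 190060);  2499849² − 173·190060² = 1 ✓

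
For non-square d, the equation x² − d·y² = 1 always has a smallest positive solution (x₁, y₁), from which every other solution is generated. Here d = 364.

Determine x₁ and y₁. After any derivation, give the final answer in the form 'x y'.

[19; 12,1,2,3,1,8,1,3,2,1,12,38] for √364; ℓ=12 ⇒ convergent index 11
a_0=19:  p_0=19·1+0=19,  q_0=19·0+1=1
a_1=12:  p_1=12·19+1=229,  q_1=12·1+0=12
…
a_4=3:  p_4=3·725+248=2423,  q_4=3·38+13=127
…
a_6=8:  p_6=8·3148+2423=27607,  q_6=8·165+127=1447
a_7=1:  p_7=1·27607+3148=30755,  q_7=1·1447+165=1612
a_8=3:  p_8=3·30755+27607=119872,  q_8=3·1612+1447=6283
a_9=2:  p_9=2·119872+30755=270499,  q_9=2·6283+1612=14178
a_10=1:  p_10=1·270499+119872=390371,  q_10=1·14178+6283=20461
a_11=12:  p_11=12·390371+270499=4954951,  q_11=12·20461+14178=259710
(x₁, y₁) = (4954951, 259710);  4954951² − 364·259710² = 1 ✓

4954951 259710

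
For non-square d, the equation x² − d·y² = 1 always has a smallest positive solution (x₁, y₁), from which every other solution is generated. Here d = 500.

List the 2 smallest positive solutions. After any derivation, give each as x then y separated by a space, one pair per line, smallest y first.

[22; 2,1,3,2,1,…,1,2,44] for √500; ℓ=14 ⇒ convergent index 13
step 0: (22, 1)  from 22·(1,0) + (0,1)
…
step 2: (67, 3)  from 1·(45,2) + (22,1)
…
step 4: (559, 25)  from 2·(246,11) + (67,3)
step 5: (805, 36)  from 1·(559,25) + (246,11)
step 6: (1364, 61)  from 1·(805,36) + (559,25)
…
step 9: (30254, 1353)  from 1·(15809,707) + (14445,646)
step 10: (76317, 3413)  from 2·(30254,1353) + (15809,707)
step 11: (259205, 11592)  from 3·(76317,3413) + (30254,1353)
step 12: (335522, 15005)  from 1·(259205,11592) + (76317,3413)
step 13: (930249, 41602)  from 2·(335522,15005) + (259205,11592)
(x₁, y₁) = (930249, 41602);  930249² − 500·41602² = 1 ✓
k=2:  x_2 = 930249·930249+500·41602·41602 = 1730726404001,  y_2 = 930249·41602+41602·930249 = 77400437796

930249 41602
1730726404001 77400437796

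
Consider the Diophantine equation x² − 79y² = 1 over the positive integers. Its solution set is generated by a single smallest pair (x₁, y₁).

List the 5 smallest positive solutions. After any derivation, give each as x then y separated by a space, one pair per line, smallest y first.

√79 → a₀=8, period (1,7,1,16); ℓ=4 even so k=3
k=0  a_k=8  p_k/q_k = 8/1
k=1  a_k=1  p_k/q_k = 9/1
k=2  a_k=7  p_k/q_k = 71/8
k=3  a_k=1  p_k/q_k = 80/9
(x₁, y₁) = (80, 9);  80² − 79·9² = 1 ✓
(80+9√79)^2 = 12799 + 1440√79
(80+9√79)^3 = 2047760 + 230391√79
(80+9√79)^4 = 327628801 + 36861120√79
(80+9√79)^5 = 52418560400 + 5897548809√79

80 9
12799 1440
2047760 230391
327628801 36861120
52418560400 5897548809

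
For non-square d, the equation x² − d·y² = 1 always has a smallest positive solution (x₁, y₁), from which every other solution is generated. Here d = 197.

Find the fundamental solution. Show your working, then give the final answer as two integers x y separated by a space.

√197 = [14; 28, …], period ℓ=1 (odd) → k=1
k=0  a_k=14  p_k/q_k = 14/1
k=1  a_k=28  p_k/q_k = 393/28
(x₁, y₁) = (393, 28);  393² − 197·28² = 1 ✓

393 28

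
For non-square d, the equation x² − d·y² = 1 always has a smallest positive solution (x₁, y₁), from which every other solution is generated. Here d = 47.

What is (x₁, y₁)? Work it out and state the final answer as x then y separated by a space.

48 7

√47 → a₀=6, period (1,5,1,12); ℓ=4 even so k=3
i=0: a=6 ⇒ p=6, q=1
…
i=2: a=5 ⇒ p=41, q=6
i=3: a=1 ⇒ p=48, q=7
fundamental: x₁=48, y₁=7  (since 2304 − 47·49 = 1)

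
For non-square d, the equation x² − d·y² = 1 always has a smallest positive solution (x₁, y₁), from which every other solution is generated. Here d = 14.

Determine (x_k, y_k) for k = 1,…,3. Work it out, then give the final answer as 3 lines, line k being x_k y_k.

√14 = [3; 1,2,1,6, …], period ℓ=4 (even) → k=3
i=0: a=3 ⇒ p=3, q=1
…
i=2: a=2 ⇒ p=11, q=3
i=3: a=1 ⇒ p=15, q=4
fundamental: x₁=15, y₁=4  (since 225 − 14·16 = 1)
(x_2, y_2) = (15·15 + 14·4·4, 15·4 + 4·15) = (449, 120)
(x_3, y_3) = (15·449 + 14·4·120, 15·120 + 4·449) = (13455, 3596)

15 4
449 120
13455 3596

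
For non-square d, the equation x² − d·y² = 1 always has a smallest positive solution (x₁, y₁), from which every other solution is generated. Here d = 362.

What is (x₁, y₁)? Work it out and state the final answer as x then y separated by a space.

√362 → a₀=19, period (38); ℓ=1 odd so k=1
a_0=19:  p_0=19·1+0=19,  q_0=19·0+1=1
a_1=38:  p_1=38·19+1=723,  q_1=38·1+0=38
→ (723, 38).  Check: 723²=522729, 362·38²=522728, difference 1.

723 38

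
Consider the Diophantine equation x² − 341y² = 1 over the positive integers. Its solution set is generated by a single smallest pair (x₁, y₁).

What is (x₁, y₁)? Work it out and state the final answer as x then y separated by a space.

10626551 575460

d=341: √d = [18; 2,6,1,8,2,…,6,2,36] (ℓ=14, even), read p_13/q_13
i=0: a=18 ⇒ p=18, q=1
…
i=6: a=1 ⇒ p=7645, q=414
…
i=10: a=8 ⇒ p=641940, q=34763
i=11: a=1 ⇒ p=718667, q=38918
i=12: a=6 ⇒ p=4953942, q=268271
i=13: a=2 ⇒ p=10626551, q=575460
(x₁, y₁) = (10626551, 575460);  10626551² − 341·575460² = 1 ✓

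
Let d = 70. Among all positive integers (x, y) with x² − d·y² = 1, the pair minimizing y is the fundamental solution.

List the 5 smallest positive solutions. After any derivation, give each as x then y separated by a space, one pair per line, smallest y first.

251 30
126001 15060
63252251 7560090
31752504001 3795150120
15939693756251 1905157800150

√70 → a₀=8, period (2,1,2,1,2,16); ℓ=6 even so k=5
k=0  a_k=8  p_k/q_k = 8/1
…
k=2  a_k=1  p_k/q_k = 25/3
…
k=4  a_k=1  p_k/q_k = 92/11
k=5  a_k=2  p_k/q_k = 251/30
→ (251, 30).  Check: 251²=63001, 70·30²=63000, difference 1.
(251+30√70)^2 = 126001 + 15060√70
(251+30√70)^3 = 63252251 + 7560090√70
(251+30√70)^4 = 31752504001 + 3795150120√70
(251+30√70)^5 = 15939693756251 + 1905157800150√70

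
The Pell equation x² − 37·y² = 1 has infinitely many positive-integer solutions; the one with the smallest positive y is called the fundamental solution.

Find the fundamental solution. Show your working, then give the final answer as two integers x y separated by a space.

73 12

[6; 12] for √37; ℓ=1 ⇒ convergent index 1
a_0=6:  p_0=6·1+0=6,  q_0=6·0+1=1
a_1=12:  p_1=12·6+1=73,  q_1=12·1+0=12
(x₁, y₁) = (73, 12);  73² − 37·12² = 1 ✓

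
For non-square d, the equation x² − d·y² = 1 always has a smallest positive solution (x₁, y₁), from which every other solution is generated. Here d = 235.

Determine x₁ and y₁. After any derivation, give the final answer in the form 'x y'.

46 3

d=235: √d = [15; 3,30] (ℓ=2, even), read p_1/q_1
k=0  a_k=15  p_k/q_k = 15/1
k=1  a_k=3  p_k/q_k = 46/3
fundamental: x₁=46, y₁=3  (since 2116 − 235·9 = 1)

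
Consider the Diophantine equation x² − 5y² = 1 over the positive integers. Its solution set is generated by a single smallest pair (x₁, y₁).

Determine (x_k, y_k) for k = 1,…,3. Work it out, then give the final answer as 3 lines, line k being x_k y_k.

√5 = [2; 4, …], period ℓ=1 (odd) → k=1
i=0: a=2 ⇒ p=2, q=1
i=1: a=4 ⇒ p=9, q=4
fundamental: x₁=9, y₁=4  (since 81 − 5·16 = 1)
k=2:  x_2 = 9·9+5·4·4 = 161,  y_2 = 9·4+4·9 = 72
k=3:  x_3 = 9·161+5·4·72 = 2889,  y_3 = 9·72+4·161 = 1292

9 4
161 72
2889 1292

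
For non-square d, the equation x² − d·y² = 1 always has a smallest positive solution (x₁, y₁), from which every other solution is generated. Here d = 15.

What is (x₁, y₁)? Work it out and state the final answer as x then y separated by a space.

4 1

d=15: √d = [3; 1,6] (ℓ=2, even), read p_1/q_1
step 0: (3, 1)  from 3·(1,0) + (0,1)
step 1: (4, 1)  from 1·(3,1) + (1,0)
→ (4, 1).  Check: 4²=16, 15·1²=15, difference 1.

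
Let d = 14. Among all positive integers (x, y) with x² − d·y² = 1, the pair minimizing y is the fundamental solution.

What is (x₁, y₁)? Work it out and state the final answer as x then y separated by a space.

15 4

√14 → a₀=3, period (1,2,1,6); ℓ=4 even so k=3
a_0=3:  p_0=3·1+0=3,  q_0=3·0+1=1
a_1=1:  p_1=1·3+1=4,  q_1=1·1+0=1
a_2=2:  p_2=2·4+3=11,  q_2=2·1+1=3
a_3=1:  p_3=1·11+4=15,  q_3=1·3+1=4
(x₁, y₁) = (15, 4);  15² − 14·4² = 1 ✓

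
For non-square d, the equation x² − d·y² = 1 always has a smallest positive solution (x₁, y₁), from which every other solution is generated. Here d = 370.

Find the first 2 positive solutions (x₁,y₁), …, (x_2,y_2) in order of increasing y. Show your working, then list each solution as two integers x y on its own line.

213859 11118
91471343761 4755368724

d=370: √d = [19; 4,4,38] (ℓ=3, odd), read p_5/q_5
a_0=19:  p_0=19·1+0=19,  q_0=19·0+1=1
a_1=4:  p_1=4·19+1=77,  q_1=4·1+0=4
a_2=4:  p_2=4·77+19=327,  q_2=4·4+1=17
…
a_4=4:  p_4=4·12503+327=50339,  q_4=4·650+17=2617
a_5=4:  p_5=4·50339+12503=213859,  q_5=4·2617+650=11118
(x₁, y₁) = (213859, 11118);  213859² − 370·11118² = 1 ✓
n=2: (213859,11118)∘(213859,11118) = (213859·213859+370·11118·11118, 213859·11118+11118·213859) = (91471343761,4755368724)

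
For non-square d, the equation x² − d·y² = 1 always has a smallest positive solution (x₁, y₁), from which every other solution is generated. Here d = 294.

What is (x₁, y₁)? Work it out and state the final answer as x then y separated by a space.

4801 280

[17; 6,1,4,1,6,34] for √294; ℓ=6 ⇒ convergent index 5
k=0  a_k=17  p_k/q_k = 17/1
…
k=4  a_k=1  p_k/q_k = 703/41
k=5  a_k=6  p_k/q_k = 4801/280
→ (4801, 280).  Check: 4801²=23049601, 294·280²=23049600, difference 1.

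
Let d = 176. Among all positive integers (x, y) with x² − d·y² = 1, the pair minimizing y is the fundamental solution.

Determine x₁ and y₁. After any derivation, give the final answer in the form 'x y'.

√176 → a₀=13, period (3,1,3,26); ℓ=4 even so k=3
k=0  a_k=13  p_k/q_k = 13/1
…
k=2  a_k=1  p_k/q_k = 53/4
k=3  a_k=3  p_k/q_k = 199/15
fundamental: x₁=199, y₁=15  (since 39601 − 176·225 = 1)

199 15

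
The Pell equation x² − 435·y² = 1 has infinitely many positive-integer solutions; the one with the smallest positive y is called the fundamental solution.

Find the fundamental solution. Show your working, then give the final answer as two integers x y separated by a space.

[20; 1,5,1,40] for √435; ℓ=4 ⇒ convergent index 3
i=0: a=20 ⇒ p=20, q=1
i=1: a=1 ⇒ p=21, q=1
i=2: a=5 ⇒ p=125, q=6
i=3: a=1 ⇒ p=146, q=7
→ (146, 7).  Check: 146²=21316, 435·7²=21315, difference 1.

146 7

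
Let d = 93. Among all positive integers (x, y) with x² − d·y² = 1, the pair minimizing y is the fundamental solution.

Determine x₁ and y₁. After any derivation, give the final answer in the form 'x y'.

12151 1260

[9; 1,1,1,4,6,4,1,1,1,18] for √93; ℓ=10 ⇒ convergent index 9
a_0=9:  p_0=9·1+0=9,  q_0=9·0+1=1
a_1=1:  p_1=1·9+1=10,  q_1=1·1+0=1
…
a_3=1:  p_3=1·19+10=29,  q_3=1·2+1=3
a_4=4:  p_4=4·29+19=135,  q_4=4·3+2=14
…
a_6=4:  p_6=4·839+135=3491,  q_6=4·87+14=362
…
a_8=1:  p_8=1·4330+3491=7821,  q_8=1·449+362=811
a_9=1:  p_9=1·7821+4330=12151,  q_9=1·811+449=1260
→ (12151, 1260).  Check: 12151²=147646801, 93·1260²=147646800, difference 1.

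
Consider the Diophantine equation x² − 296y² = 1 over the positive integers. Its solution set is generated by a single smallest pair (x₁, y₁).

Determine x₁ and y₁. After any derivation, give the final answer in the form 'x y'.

3699 215

[17; 4,1,7,1,4,34] for √296; ℓ=6 ⇒ convergent index 5
step 0: (17, 1)  from 17·(1,0) + (0,1)
…
step 3: (671, 39)  from 7·(86,5) + (69,4)
step 4: (757, 44)  from 1·(671,39) + (86,5)
step 5: (3699, 215)  from 4·(757,44) + (671,39)
→ (3699, 215).  Check: 3699²=13682601, 296·215²=13682600, difference 1.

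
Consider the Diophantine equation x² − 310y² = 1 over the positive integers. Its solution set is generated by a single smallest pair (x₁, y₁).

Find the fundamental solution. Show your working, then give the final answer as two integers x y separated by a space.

848719 48204

√310 → a₀=17, period (1,1,1,1,5,…,1,1,34); ℓ=16 even so k=15
k=0  a_k=17  p_k/q_k = 17/1
k=1  a_k=1  p_k/q_k = 18/1
k=2  a_k=1  p_k/q_k = 35/2
…
k=4  a_k=1  p_k/q_k = 88/5
k=5  a_k=5  p_k/q_k = 493/28
k=6  a_k=3  p_k/q_k = 1567/89
k=7  a_k=1  p_k/q_k = 2060/117
k=8  a_k=2  p_k/q_k = 5687/323
k=9  a_k=1  p_k/q_k = 7747/440
k=10  a_k=3  p_k/q_k = 28928/1643
…
k=12  a_k=1  p_k/q_k = 181315/10298
k=13  a_k=1  p_k/q_k = 333702/18953
k=14  a_k=1  p_k/q_k = 515017/29251
k=15  a_k=1  p_k/q_k = 848719/48204
→ (848719, 48204).  Check: 848719²=720323940961, 310·48204²=720323940960, difference 1.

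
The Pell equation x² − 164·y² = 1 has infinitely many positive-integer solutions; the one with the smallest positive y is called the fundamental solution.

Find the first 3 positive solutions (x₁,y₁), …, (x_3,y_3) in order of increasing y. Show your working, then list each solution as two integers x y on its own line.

2049 160
8396801 655680
34410088449 2686976480

√164 → a₀=12, period (1,4,6,4,1,24); ℓ=6 even so k=5
k=0  a_k=12  p_k/q_k = 12/1
k=1  a_k=1  p_k/q_k = 13/1
k=2  a_k=4  p_k/q_k = 64/5
k=3  a_k=6  p_k/q_k = 397/31
k=4  a_k=4  p_k/q_k = 1652/129
k=5  a_k=1  p_k/q_k = 2049/160
(x₁, y₁) = (2049, 160);  2049² − 164·160² = 1 ✓
(x_2, y_2) = (2049·2049 + 164·160·160, 2049·160 + 160·2049) = (8396801, 655680)
(x_3, y_3) = (2049·8396801 + 164·160·655680, 2049·655680 + 160·8396801) = (34410088449, 2686976480)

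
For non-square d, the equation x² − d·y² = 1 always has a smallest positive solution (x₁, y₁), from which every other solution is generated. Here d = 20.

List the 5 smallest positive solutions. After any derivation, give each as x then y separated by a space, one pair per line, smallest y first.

√20 → a₀=4, period (2,8); ℓ=2 even so k=1
k=0  a_k=4  p_k/q_k = 4/1
k=1  a_k=2  p_k/q_k = 9/2
(x₁, y₁) = (9, 2);  9² − 20·2² = 1 ✓
(9+2√20)^2 = 161 + 36√20
(9+2√20)^3 = 2889 + 646√20
(9+2√20)^4 = 51841 + 11592√20
(9+2√20)^5 = 930249 + 208010√20

9 2
161 36
2889 646
51841 11592
930249 208010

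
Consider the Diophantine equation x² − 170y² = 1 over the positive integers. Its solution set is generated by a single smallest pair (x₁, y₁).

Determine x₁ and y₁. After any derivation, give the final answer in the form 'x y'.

339 26

√170 → a₀=13, period (26); ℓ=1 odd so k=1
a_0=13:  p_0=13·1+0=13,  q_0=13·0+1=1
a_1=26:  p_1=26·13+1=339,  q_1=26·1+0=26
fundamental: x₁=339, y₁=26  (since 114921 − 170·676 = 1)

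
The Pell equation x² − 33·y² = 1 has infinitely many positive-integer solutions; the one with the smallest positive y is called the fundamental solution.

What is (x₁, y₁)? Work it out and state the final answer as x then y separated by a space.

√33 = [5; 1,2,1,10, …], period ℓ=4 (even) → k=3
step 0: (5, 1)  from 5·(1,0) + (0,1)
step 1: (6, 1)  from 1·(5,1) + (1,0)
step 2: (17, 3)  from 2·(6,1) + (5,1)
step 3: (23, 4)  from 1·(17,3) + (6,1)
(x₁, y₁) = (23, 4);  23² − 33·4² = 1 ✓

23 4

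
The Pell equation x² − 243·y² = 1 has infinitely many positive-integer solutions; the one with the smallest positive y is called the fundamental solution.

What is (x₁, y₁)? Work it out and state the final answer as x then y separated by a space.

70226 4505

√243 = [15; 1,1,2,3,15,3,2,1,1,30, …], period ℓ=10 (even) → k=9
k=0  a_k=15  p_k/q_k = 15/1
…
k=3  a_k=2  p_k/q_k = 78/5
k=4  a_k=3  p_k/q_k = 265/17
…
k=8  a_k=1  p_k/q_k = 41325/2651
k=9  a_k=1  p_k/q_k = 70226/4505
(x₁, y₁) = (70226, 4505);  70226² − 243·4505² = 1 ✓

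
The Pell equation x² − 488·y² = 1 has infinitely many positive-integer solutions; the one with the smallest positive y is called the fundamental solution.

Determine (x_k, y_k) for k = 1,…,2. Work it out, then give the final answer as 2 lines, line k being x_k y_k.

[22; 11,44] for √488; ℓ=2 ⇒ convergent index 1
step 0: (22, 1)  from 22·(1,0) + (0,1)
step 1: (243, 11)  from 11·(22,1) + (1,0)
→ (243, 11).  Check: 243²=59049, 488·11²=59048, difference 1.
n=2: (243,11)∘(243,11) = (243·243+488·11·11, 243·11+11·243) = (118097,5346)

243 11
118097 5346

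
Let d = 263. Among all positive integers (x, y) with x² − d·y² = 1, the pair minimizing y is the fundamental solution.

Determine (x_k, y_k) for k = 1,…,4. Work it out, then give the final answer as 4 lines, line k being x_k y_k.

139128 8579
38713200767 2387158224
10772180392483224 664241098768765
2997423827252098776577 184829071176614315616

d=263: √d = [16; 4,1,1,1,1,15,1,1,1,1,4,32] (ℓ=12, even), read p_11/q_11
k=0  a_k=16  p_k/q_k = 16/1
k=1  a_k=4  p_k/q_k = 65/4
k=2  a_k=1  p_k/q_k = 81/5
k=3  a_k=1  p_k/q_k = 146/9
k=4  a_k=1  p_k/q_k = 227/14
k=5  a_k=1  p_k/q_k = 373/23
k=6  a_k=15  p_k/q_k = 5822/359
k=7  a_k=1  p_k/q_k = 6195/382
k=8  a_k=1  p_k/q_k = 12017/741
k=9  a_k=1  p_k/q_k = 18212/1123
k=10  a_k=1  p_k/q_k = 30229/1864
k=11  a_k=4  p_k/q_k = 139128/8579
fundamental: x₁=139128, y₁=8579  (since 19356600384 − 263·73599241 = 1)
k=2:  x_2 = 139128·139128+263·8579·8579 = 38713200767,  y_2 = 139128·8579+8579·139128 = 2387158224
k=3:  x_3 = 139128·38713200767+263·8579·2387158224 = 10772180392483224,  y_3 = 139128·2387158224+8579·38713200767 = 664241098768765
k=4:  x_4 = 139128·10772180392483224+263·8579·664241098768765 = 2997423827252098776577,  y_4 = 139128·664241098768765+8579·10772180392483224 = 184829071176614315616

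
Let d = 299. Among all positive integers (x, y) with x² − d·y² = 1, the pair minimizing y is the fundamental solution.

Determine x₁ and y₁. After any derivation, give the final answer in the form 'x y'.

415 24

[17; 3,2,3,34] for √299; ℓ=4 ⇒ convergent index 3
k=0  a_k=17  p_k/q_k = 17/1
…
k=2  a_k=2  p_k/q_k = 121/7
k=3  a_k=3  p_k/q_k = 415/24
fundamental: x₁=415, y₁=24  (since 172225 − 299·576 = 1)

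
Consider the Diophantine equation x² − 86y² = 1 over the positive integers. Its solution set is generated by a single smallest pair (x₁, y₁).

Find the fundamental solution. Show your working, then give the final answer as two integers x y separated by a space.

[9; 3,1,1,1,8,1,1,1,3,18] for √86; ℓ=10 ⇒ convergent index 9
step 0: (9, 1)  from 9·(1,0) + (0,1)
…
step 3: (65, 7)  from 1·(37,4) + (28,3)
step 4: (102, 11)  from 1·(65,7) + (37,4)
…
step 6: (983, 106)  from 1·(881,95) + (102,11)
…
step 8: (2847, 307)  from 1·(1864,201) + (983,106)
step 9: (10405, 1122)  from 3·(2847,307) + (1864,201)
(x₁, y₁) = (10405, 1122);  10405² − 86·1122² = 1 ✓

10405 1122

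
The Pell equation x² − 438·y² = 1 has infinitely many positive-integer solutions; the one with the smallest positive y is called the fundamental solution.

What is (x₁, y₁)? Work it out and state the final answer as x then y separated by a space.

d=438: √d = [20; 1,12,1,40] (ℓ=4, even), read p_3/q_3
a_0=20:  p_0=20·1+0=20,  q_0=20·0+1=1
…
a_2=12:  p_2=12·21+20=272,  q_2=12·1+1=13
a_3=1:  p_3=1·272+21=293,  q_3=1·13+1=14
(x₁, y₁) = (293, 14);  293² − 438·14² = 1 ✓

293 14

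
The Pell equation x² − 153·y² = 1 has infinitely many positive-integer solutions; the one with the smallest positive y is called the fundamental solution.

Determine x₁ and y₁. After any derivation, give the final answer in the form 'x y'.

2177 176

√153 → a₀=12, period (2,1,2,2,2,1,2,24); ℓ=8 even so k=7
i=0: a=12 ⇒ p=12, q=1
…
i=3: a=2 ⇒ p=99, q=8
i=4: a=2 ⇒ p=235, q=19
…
i=6: a=1 ⇒ p=804, q=65
i=7: a=2 ⇒ p=2177, q=176
→ (2177, 176).  Check: 2177²=4739329, 153·176²=4739328, difference 1.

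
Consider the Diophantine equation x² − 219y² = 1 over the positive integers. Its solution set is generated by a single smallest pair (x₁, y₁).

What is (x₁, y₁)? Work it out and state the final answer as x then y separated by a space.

74 5

d=219: √d = [14; 1,3,1,28] (ℓ=4, even), read p_3/q_3
step 0: (14, 1)  from 14·(1,0) + (0,1)
…
step 2: (59, 4)  from 3·(15,1) + (14,1)
step 3: (74, 5)  from 1·(59,4) + (15,1)
fundamental: x₁=74, y₁=5  (since 5476 − 219·25 = 1)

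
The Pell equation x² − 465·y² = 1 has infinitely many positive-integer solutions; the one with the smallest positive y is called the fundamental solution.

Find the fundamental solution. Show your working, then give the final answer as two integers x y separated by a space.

15871 736

d=465: √d = [21; 1,1,3,2,2,2,3,1,1,42] (ℓ=10, even), read p_9/q_9
k=0  a_k=21  p_k/q_k = 21/1
k=1  a_k=1  p_k/q_k = 22/1
k=2  a_k=1  p_k/q_k = 43/2
k=3  a_k=3  p_k/q_k = 151/7
k=4  a_k=2  p_k/q_k = 345/16
k=5  a_k=2  p_k/q_k = 841/39
k=6  a_k=2  p_k/q_k = 2027/94
k=7  a_k=3  p_k/q_k = 6922/321
k=8  a_k=1  p_k/q_k = 8949/415
k=9  a_k=1  p_k/q_k = 15871/736
(x₁, y₁) = (15871, 736);  15871² − 465·736² = 1 ✓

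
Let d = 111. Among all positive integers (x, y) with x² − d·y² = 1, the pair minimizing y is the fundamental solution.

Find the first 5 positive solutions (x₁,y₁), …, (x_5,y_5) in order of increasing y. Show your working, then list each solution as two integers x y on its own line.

√111 = [10; 1,1,6,1,1,20, …], period ℓ=6 (even) → k=5
step 0: (10, 1)  from 10·(1,0) + (0,1)
step 1: (11, 1)  from 1·(10,1) + (1,0)
step 2: (21, 2)  from 1·(11,1) + (10,1)
…
step 4: (158, 15)  from 1·(137,13) + (21,2)
step 5: (295, 28)  from 1·(158,15) + (137,13)
fundamental: x₁=295, y₁=28  (since 87025 − 111·784 = 1)
n=2: (295,28)∘(295,28) = (295·295+111·28·28, 295·28+28·295) = (174049,16520)
n=3: (174049,16520)∘(295,28) = (295·174049+111·28·16520, 295·16520+28·174049) = (102688615,9746772)
n=4: (102688615,9746772)∘(295,28) = (295·102688615+111·28·9746772, 295·9746772+28·102688615) = (60586108801,5750578960)
n=5: (60586108801,5750578960)∘(295,28) = (295·60586108801+111·28·5750578960, 295·5750578960+28·60586108801) = (35745701503975,3392831839628)

295 28
174049 16520
102688615 9746772
60586108801 5750578960
35745701503975 3392831839628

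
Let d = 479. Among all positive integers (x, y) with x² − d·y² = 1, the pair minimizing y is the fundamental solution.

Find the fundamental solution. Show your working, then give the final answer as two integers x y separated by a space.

2989440 136591

[21; 1,7,1,3,2,21,2,3,1,7,1,42] for √479; ℓ=12 ⇒ convergent index 11
i=0: a=21 ⇒ p=21, q=1
i=1: a=1 ⇒ p=22, q=1
i=2: a=7 ⇒ p=175, q=8
…
i=8: a=3 ⇒ p=264712, q=12095
i=9: a=1 ⇒ p=340591, q=15562
i=10: a=7 ⇒ p=2648849, q=121029
i=11: a=1 ⇒ p=2989440, q=136591
→ (2989440, 136591).  Check: 2989440²=8936751513600, 479·136591²=8936751513599, difference 1.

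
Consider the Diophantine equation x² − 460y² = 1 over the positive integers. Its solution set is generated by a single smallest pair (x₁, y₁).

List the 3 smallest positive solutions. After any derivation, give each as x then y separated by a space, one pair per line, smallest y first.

2535751 118230
12860066268001 599603681460
65219851798297071751 3040891269731634690

[21; 2,4,3,1,2,10,2,1,3,4,2,42] for √460; ℓ=12 ⇒ convergent index 11
i=0: a=21 ⇒ p=21, q=1
i=1: a=2 ⇒ p=43, q=2
…
i=4: a=1 ⇒ p=815, q=38
…
i=7: a=2 ⇒ p=48922, q=2281
…
i=9: a=3 ⇒ p=265693, q=12388
i=10: a=4 ⇒ p=1135029, q=52921
i=11: a=2 ⇒ p=2535751, q=118230
→ (2535751, 118230).  Check: 2535751²=6430033134001, 460·118230²=6430033134000, difference 1.
(2535751+118230√460)^2 = 12860066268001 + 599603681460√460
(2535751+118230√460)^3 = 65219851798297071751 + 3040891269731634690√460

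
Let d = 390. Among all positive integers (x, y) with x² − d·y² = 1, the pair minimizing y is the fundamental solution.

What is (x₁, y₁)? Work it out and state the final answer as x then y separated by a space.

79 4

√390 → a₀=19, period (1,2,1,38); ℓ=4 even so k=3
a_0=19:  p_0=19·1+0=19,  q_0=19·0+1=1
a_1=1:  p_1=1·19+1=20,  q_1=1·1+0=1
a_2=2:  p_2=2·20+19=59,  q_2=2·1+1=3
a_3=1:  p_3=1·59+20=79,  q_3=1·3+1=4
(x₁, y₁) = (79, 4);  79² − 390·4² = 1 ✓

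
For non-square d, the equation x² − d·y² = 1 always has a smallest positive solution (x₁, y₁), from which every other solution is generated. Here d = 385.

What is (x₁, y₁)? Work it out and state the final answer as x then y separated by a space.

d=385: √d = [19; 1,1,1,1,1,…,1,1,38] (ℓ=16, even), read p_15/q_15
i=0: a=19 ⇒ p=19, q=1
i=1: a=1 ⇒ p=20, q=1
i=2: a=1 ⇒ p=39, q=2
…
i=4: a=1 ⇒ p=98, q=5
i=5: a=1 ⇒ p=157, q=8
i=6: a=3 ⇒ p=569, q=29
i=7: a=1 ⇒ p=726, q=37
i=8: a=2 ⇒ p=2021, q=103
i=9: a=1 ⇒ p=2747, q=140
i=10: a=3 ⇒ p=10262, q=523
i=11: a=1 ⇒ p=13009, q=663
i=12: a=1 ⇒ p=23271, q=1186
…
i=14: a=1 ⇒ p=59551, q=3035
i=15: a=1 ⇒ p=95831, q=4884
(x₁, y₁) = (95831, 4884);  95831² − 385·4884² = 1 ✓

95831 4884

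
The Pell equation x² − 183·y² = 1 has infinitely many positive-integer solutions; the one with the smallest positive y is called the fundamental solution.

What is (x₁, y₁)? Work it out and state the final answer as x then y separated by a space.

[13; 1,1,8,1,1,26] for √183; ℓ=6 ⇒ convergent index 5
k=0  a_k=13  p_k/q_k = 13/1
…
k=2  a_k=1  p_k/q_k = 27/2
k=3  a_k=8  p_k/q_k = 230/17
k=4  a_k=1  p_k/q_k = 257/19
k=5  a_k=1  p_k/q_k = 487/36
(x₁, y₁) = (487, 36);  487² − 183·36² = 1 ✓

487 36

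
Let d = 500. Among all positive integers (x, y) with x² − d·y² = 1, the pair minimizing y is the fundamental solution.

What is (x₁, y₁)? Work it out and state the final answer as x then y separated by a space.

d=500: √d = [22; 2,1,3,2,1,…,1,2,44] (ℓ=14, even), read p_13/q_13
a_0=22:  p_0=22·1+0=22,  q_0=22·0+1=1
…
a_2=1:  p_2=1·45+22=67,  q_2=1·2+1=3
…
a_4=2:  p_4=2·246+67=559,  q_4=2·11+3=25
a_5=1:  p_5=1·559+246=805,  q_5=1·25+11=36
…
a_7=10:  p_7=10·1364+805=14445,  q_7=10·61+36=646
a_8=1:  p_8=1·14445+1364=15809,  q_8=1·646+61=707
…
a_11=3:  p_11=3·76317+30254=259205,  q_11=3·3413+1353=11592
a_12=1:  p_12=1·259205+76317=335522,  q_12=1·11592+3413=15005
a_13=2:  p_13=2·335522+259205=930249,  q_13=2·15005+11592=41602
fundamental: x₁=930249, y₁=41602  (since 865363202001 − 500·1730726404 = 1)

930249 41602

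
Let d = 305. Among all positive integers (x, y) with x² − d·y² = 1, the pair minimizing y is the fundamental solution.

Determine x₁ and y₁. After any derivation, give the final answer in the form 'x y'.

489 28

√305 = [17; 2,6,2,34, …], period ℓ=4 (even) → k=3
a_0=17:  p_0=17·1+0=17,  q_0=17·0+1=1
a_1=2:  p_1=2·17+1=35,  q_1=2·1+0=2
a_2=6:  p_2=6·35+17=227,  q_2=6·2+1=13
a_3=2:  p_3=2·227+35=489,  q_3=2·13+2=28
(x₁, y₁) = (489, 28);  489² − 305·28² = 1 ✓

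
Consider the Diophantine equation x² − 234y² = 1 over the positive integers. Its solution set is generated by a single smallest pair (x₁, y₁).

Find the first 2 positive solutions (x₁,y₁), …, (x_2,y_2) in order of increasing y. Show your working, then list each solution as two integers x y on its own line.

5201 340
54100801 3536680

[15; 3,2,1,2,1,2,3,30] for √234; ℓ=8 ⇒ convergent index 7
step 0: (15, 1)  from 15·(1,0) + (0,1)
step 1: (46, 3)  from 3·(15,1) + (1,0)
step 2: (107, 7)  from 2·(46,3) + (15,1)
step 3: (153, 10)  from 1·(107,7) + (46,3)
step 4: (413, 27)  from 2·(153,10) + (107,7)
step 5: (566, 37)  from 1·(413,27) + (153,10)
step 6: (1545, 101)  from 2·(566,37) + (413,27)
step 7: (5201, 340)  from 3·(1545,101) + (566,37)
→ (5201, 340).  Check: 5201²=27050401, 234·340²=27050400, difference 1.
(x_2, y_2) = (5201·5201 + 234·340·340, 5201·340 + 340·5201) = (54100801, 3536680)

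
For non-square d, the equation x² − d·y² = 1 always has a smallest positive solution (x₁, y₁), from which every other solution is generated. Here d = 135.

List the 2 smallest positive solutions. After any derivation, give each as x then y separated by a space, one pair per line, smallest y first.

244 21
119071 10248

d=135: √d = [11; 1,1,1,1,1,1,1,22] (ℓ=8, even), read p_7/q_7
i=0: a=11 ⇒ p=11, q=1
…
i=2: a=1 ⇒ p=23, q=2
i=3: a=1 ⇒ p=35, q=3
…
i=5: a=1 ⇒ p=93, q=8
i=6: a=1 ⇒ p=151, q=13
i=7: a=1 ⇒ p=244, q=21
(x₁, y₁) = (244, 21);  244² − 135·21² = 1 ✓
n=2: (244,21)∘(244,21) = (244·244+135·21·21, 244·21+21·244) = (119071,10248)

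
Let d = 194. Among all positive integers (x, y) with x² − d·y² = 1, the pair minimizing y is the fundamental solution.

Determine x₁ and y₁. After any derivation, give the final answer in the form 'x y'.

d=194: √d = [13; 1,12,1,26] (ℓ=4, even), read p_3/q_3
k=0  a_k=13  p_k/q_k = 13/1
…
k=2  a_k=12  p_k/q_k = 181/13
k=3  a_k=1  p_k/q_k = 195/14
fundamental: x₁=195, y₁=14  (since 38025 − 194·196 = 1)

195 14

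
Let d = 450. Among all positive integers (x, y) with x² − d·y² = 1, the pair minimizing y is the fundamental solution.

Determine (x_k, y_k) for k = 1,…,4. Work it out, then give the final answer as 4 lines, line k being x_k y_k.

d=450: √d = [21; 4,1,2,4,2,1,4,42] (ℓ=8, even), read p_7/q_7
step 0: (21, 1)  from 21·(1,0) + (0,1)
…
step 2: (106, 5)  from 1·(85,4) + (21,1)
step 3: (297, 14)  from 2·(106,5) + (85,4)
step 4: (1294, 61)  from 4·(297,14) + (106,5)
step 5: (2885, 136)  from 2·(1294,61) + (297,14)
step 6: (4179, 197)  from 1·(2885,136) + (1294,61)
step 7: (19601, 924)  from 4·(4179,197) + (2885,136)
fundamental: x₁=19601, y₁=924  (since 384199201 − 450·853776 = 1)
k=2:  x_2 = 19601·19601+450·924·924 = 768398401,  y_2 = 19601·924+924·19601 = 36222648
k=3:  x_3 = 19601·768398401+450·924·36222648 = 30122754096401,  y_3 = 19601·36222648+924·768398401 = 1420000245972
k=4:  x_4 = 19601·30122754096401+450·924·1420000245972 = 1180872205318713601,  y_4 = 19601·1420000245972+924·30122754096401 = 55666849606371696

19601 924
768398401 36222648
30122754096401 1420000245972
1180872205318713601 55666849606371696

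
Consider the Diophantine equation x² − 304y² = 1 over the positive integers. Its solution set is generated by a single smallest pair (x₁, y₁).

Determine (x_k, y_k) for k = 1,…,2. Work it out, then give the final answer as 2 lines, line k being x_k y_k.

57799 3315
6681448801 383207370

[17; 2,3,2,1,1,1,1,1,2,3,2,34] for √304; ℓ=12 ⇒ convergent index 11
step 0: (17, 1)  from 17·(1,0) + (0,1)
…
step 2: (122, 7)  from 3·(35,2) + (17,1)
step 3: (279, 16)  from 2·(122,7) + (35,2)
…
step 5: (680, 39)  from 1·(401,23) + (279,16)
step 6: (1081, 62)  from 1·(680,39) + (401,23)
…
step 8: (2842, 163)  from 1·(1761,101) + (1081,62)
step 9: (7445, 427)  from 2·(2842,163) + (1761,101)
step 10: (25177, 1444)  from 3·(7445,427) + (2842,163)
step 11: (57799, 3315)  from 2·(25177,1444) + (7445,427)
fundamental: x₁=57799, y₁=3315  (since 3340724401 − 304·10989225 = 1)
(x_2, y_2) = (57799·57799 + 304·3315·3315, 57799·3315 + 3315·57799) = (6681448801, 383207370)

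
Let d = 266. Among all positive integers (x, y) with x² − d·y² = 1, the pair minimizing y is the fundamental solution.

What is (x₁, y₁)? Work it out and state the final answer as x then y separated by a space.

685 42

√266 → a₀=16, period (3,4,3,32); ℓ=4 even so k=3
i=0: a=16 ⇒ p=16, q=1
i=1: a=3 ⇒ p=49, q=3
i=2: a=4 ⇒ p=212, q=13
i=3: a=3 ⇒ p=685, q=42
(x₁, y₁) = (685, 42);  685² − 266·42² = 1 ✓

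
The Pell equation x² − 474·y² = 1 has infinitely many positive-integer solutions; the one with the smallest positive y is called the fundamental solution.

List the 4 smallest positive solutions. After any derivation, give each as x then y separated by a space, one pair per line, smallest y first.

193549 8890
74922430801 3441301220
29002323118011949 1332120819650670
11226741274261267003201 515661305041693754440

√474 = [21; 1,3,2,1,1,…,3,1,42, …], period ℓ=14 (even) → k=13
step 0: (21, 1)  from 21·(1,0) + (0,1)
step 1: (22, 1)  from 1·(21,1) + (1,0)
step 2: (87, 4)  from 3·(22,1) + (21,1)
step 3: (196, 9)  from 2·(87,4) + (22,1)
step 4: (283, 13)  from 1·(196,9) + (87,4)
…
step 7: (5051, 232)  from 6·(762,35) + (479,22)
step 8: (5813, 267)  from 1·(5051,232) + (762,35)
step 9: (10864, 499)  from 1·(5813,267) + (5051,232)
step 10: (16677, 766)  from 1·(10864,499) + (5813,267)
step 11: (44218, 2031)  from 2·(16677,766) + (10864,499)
step 12: (149331, 6859)  from 3·(44218,2031) + (16677,766)
step 13: (193549, 8890)  from 1·(149331,6859) + (44218,2031)
→ (193549, 8890).  Check: 193549²=37461215401, 474·8890²=37461215400, difference 1.
(193549+8890√474)^2 = 74922430801 + 3441301220√474
(193549+8890√474)^3 = 29002323118011949 + 1332120819650670√474
(193549+8890√474)^4 = 11226741274261267003201 + 515661305041693754440√474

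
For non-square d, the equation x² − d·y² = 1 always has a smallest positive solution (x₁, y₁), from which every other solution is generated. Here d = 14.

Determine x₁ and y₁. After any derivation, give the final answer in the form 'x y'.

[3; 1,2,1,6] for √14; ℓ=4 ⇒ convergent index 3
a_0=3:  p_0=3·1+0=3,  q_0=3·0+1=1
…
a_2=2:  p_2=2·4+3=11,  q_2=2·1+1=3
a_3=1:  p_3=1·11+4=15,  q_3=1·3+1=4
(x₁, y₁) = (15, 4);  15² − 14·4² = 1 ✓

15 4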